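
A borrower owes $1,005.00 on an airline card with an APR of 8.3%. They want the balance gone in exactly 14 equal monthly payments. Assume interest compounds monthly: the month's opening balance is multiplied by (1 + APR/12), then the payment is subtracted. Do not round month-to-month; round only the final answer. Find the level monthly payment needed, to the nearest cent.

$75.57

Monthly rate r = 8.3%/12 = 0.691667% = 0.00691667.
Level-payment amortization: P = B₀·r / (1 − (1+r)^(−n)) = 1005.00·0.00691667 / (1 − 1.00692^(−14)).
Denominator 1 − (1+r)^(−14) = 0.0919900911.
P = 6.95125 / 0.0919900911 ≈ 75.57.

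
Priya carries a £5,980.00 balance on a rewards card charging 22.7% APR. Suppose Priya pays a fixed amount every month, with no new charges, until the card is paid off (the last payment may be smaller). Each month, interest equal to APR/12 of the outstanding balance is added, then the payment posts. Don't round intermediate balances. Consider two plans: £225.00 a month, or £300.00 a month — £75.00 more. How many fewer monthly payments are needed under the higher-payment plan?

12 fewer payments

Monthly rate r = 22.7%/12 = 1.89167% = 0.0189167.
At £225.00/mo: n = ⌈−ln(1 − rB₀/P)/ln(1+r)⌉ = 38 payments (last £64.18); total interest = total paid − £5,980.00 = £2,409.18.
At £300.00/mo: 26 payments (last £77.79); total interest £1,597.79.
Payments saved = 38 − 26 = 12.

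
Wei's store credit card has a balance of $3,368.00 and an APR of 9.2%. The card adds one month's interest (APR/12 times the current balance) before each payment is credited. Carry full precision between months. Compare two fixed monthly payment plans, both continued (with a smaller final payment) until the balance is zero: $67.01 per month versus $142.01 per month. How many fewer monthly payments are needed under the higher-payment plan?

Monthly rate r = 9.2%/12 = 0.766667% = 0.00766667.
At $67.01/mo: n = ⌈−ln(1 − rB₀/P)/ln(1+r)⌉ = 64 payments (last $48.49); total interest = total paid − $3,368.00 = $902.12.
At $142.01/mo: 27 payments (last $39.32); total interest $363.58.
Payments saved = 64 − 27 = 37.

37 fewer payments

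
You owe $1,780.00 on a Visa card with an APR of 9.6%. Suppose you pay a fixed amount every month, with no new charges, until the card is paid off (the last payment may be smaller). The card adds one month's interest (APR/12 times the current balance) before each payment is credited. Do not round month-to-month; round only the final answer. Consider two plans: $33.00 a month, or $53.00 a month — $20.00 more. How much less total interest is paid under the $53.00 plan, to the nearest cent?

$257.73

Monthly rate r = 9.6%/12 = 0.8% = 0.008.
At $33.00/mo: n = ⌈−ln(1 − rB₀/P)/ln(1+r)⌉ = 71 payments (last $29.04); total interest = total paid − $1,780.00 = $559.04.
At $53.00/mo: 40 payments (last $14.31); total interest $301.31.
Interest saved = $559.04 − $301.31 = $257.73.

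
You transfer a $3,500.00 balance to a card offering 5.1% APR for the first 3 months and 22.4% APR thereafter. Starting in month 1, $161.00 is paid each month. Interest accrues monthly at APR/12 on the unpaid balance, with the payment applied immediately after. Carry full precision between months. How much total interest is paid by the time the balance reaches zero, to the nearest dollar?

$797

Promo months 1–3 at r₀ = 5.1%/12 = 0.00425; months 4+ at r₁ = 22.4%/12 = 0.0186667.
After month 3: iterate B ← B·(1+r₀) − $161.00 for 3 months → $3,059.76.
Then at r₁ with $161.00/mo: n₂ = −ln(1 − r₁·B/P)/ln(1+r₁) ≈ 23.69 → 24 more payments.
Total paid = 26·$161.00 + $111.30 = $4,297.30; interest = $4,297.30 − $3,500.00 = $797.30.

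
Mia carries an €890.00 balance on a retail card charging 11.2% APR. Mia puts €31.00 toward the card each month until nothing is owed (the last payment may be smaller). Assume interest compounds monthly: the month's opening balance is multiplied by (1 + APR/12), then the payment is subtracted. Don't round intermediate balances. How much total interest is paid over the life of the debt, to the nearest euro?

Monthly rate r = 11.2%/12 = 0.933333% = 0.00933333.
Payoff takes n = ⌈−ln(1 − rB₀/P)/ln(1+r)⌉ = ⌈33.575⌉ = 34 payments; the last is €17.87.
Total paid = 33·€31.00 + €17.87 = €1,040.87.
Total interest = total paid − principal = €1,040.87 − €890.00 = €150.87.

€151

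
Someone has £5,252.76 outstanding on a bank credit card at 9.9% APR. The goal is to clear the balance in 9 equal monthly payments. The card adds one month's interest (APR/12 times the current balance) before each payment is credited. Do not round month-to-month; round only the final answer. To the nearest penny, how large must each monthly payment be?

Monthly rate r = 9.9%/12 = 0.825% = 0.00825.
Level-payment amortization: P = B₀·r / (1 − (1+r)^(−n)) = 5252.76·0.00825 / (1 − 1.00825^(−9)).
Denominator 1 − (1+r)^(−9) = 0.0712775927.
P = 43.3353 / 0.0712775927 ≈ 607.98.

£607.98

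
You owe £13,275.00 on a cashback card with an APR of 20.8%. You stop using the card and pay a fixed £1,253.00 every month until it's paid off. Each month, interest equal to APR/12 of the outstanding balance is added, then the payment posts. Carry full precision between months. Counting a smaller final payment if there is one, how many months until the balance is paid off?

12 months

Monthly rate r = 20.8%/12 = 1.73333% = 0.0173333.
Recurrence: B ← B·(1+r) − £1,253.00.
Month 1: interest £230.10; balance after payment £12,252.10.
Month 2: interest £212.37; balance after payment £11,211.47.
Closed form: n = −ln(1 − rB₀/P)/ln(1+r) = −ln(0.81636)/ln(1.01733) ≈ 11.807, so the balance reaches zero during payment 12.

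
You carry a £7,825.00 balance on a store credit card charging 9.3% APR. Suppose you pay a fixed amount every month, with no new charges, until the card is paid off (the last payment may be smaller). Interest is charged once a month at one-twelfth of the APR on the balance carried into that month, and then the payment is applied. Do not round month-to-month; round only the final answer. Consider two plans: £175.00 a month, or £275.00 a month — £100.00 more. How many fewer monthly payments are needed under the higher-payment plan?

23 fewer payments

Monthly rate r = 9.3%/12 = 0.775% = 0.00775.
At £175.00/mo: n = ⌈−ln(1 − rB₀/P)/ln(1+r)⌉ = 56 payments (last £19.58); total interest = total paid − £7,825.00 = £1,819.58.
At £275.00/mo: 33 payments (last £74.58); total interest £1,049.58.
Payments saved = 56 − 33 = 23.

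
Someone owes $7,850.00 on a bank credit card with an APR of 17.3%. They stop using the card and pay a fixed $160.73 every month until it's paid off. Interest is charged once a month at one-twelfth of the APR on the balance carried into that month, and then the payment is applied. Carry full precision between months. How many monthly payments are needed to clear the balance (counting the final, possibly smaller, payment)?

86 months

Monthly rate r = 17.3%/12 = 1.44167% = 0.0144167.
Recurrence: B ← B·(1+r) − $160.73.
Month 1: interest $113.17; balance after payment $7,802.44.
Month 2: interest $112.49; balance after payment $7,754.20.
Closed form: n = −ln(1 − rB₀/P)/ln(1+r) = −ln(0.29589)/ln(1.01442) ≈ 85.076, so the balance reaches zero during payment 86.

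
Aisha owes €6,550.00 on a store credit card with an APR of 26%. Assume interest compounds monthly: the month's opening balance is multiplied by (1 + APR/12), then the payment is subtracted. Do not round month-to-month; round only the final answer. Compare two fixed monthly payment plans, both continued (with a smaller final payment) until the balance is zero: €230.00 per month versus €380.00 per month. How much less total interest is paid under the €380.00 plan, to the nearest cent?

Monthly rate r = 26%/12 = 2.16667% = 0.0216667.
At €230.00/mo: n = ⌈−ln(1 − rB₀/P)/ln(1+r)⌉ = 45 payments (last €179.01); total interest = total paid − €6,550.00 = €3,749.01.
At €380.00/mo: 22 payments (last €309.25); total interest €1,739.25.
Interest saved = €3,749.01 − €1,739.25 = €2,009.76.

€2,009.76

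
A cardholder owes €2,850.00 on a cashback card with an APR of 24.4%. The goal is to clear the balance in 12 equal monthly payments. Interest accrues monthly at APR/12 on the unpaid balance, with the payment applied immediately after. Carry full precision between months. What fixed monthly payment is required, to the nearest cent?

Monthly rate r = 24.4%/12 = 2.03333% = 0.0203333.
Level-payment amortization: P = B₀·r / (1 − (1+r)^(−n)) = 2850.00·0.0203333 / (1 − 1.02033^(−12)).
Denominator 1 − (1+r)^(−12) = 0.214592396.
P = 57.95 / 0.214592396 ≈ 270.05.

€270.05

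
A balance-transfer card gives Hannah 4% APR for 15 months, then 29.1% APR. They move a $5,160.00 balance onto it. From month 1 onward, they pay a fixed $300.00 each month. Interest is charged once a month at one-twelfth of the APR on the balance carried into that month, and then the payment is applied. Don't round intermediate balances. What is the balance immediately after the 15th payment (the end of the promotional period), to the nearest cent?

$817.58

Promo months 1–15 at r₀ = 4%/12 = 0.00333333; months 16+ at r₁ = 29.1%/12 = 0.02425.
After month 15: iterate B ← B·(1+r₀) − $300.00 for 15 months → $817.58.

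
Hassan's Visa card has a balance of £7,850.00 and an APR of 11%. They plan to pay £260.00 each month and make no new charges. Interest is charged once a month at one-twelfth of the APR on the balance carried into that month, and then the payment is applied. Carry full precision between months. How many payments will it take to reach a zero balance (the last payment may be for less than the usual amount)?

36 payments

Monthly rate r = 11%/12 = 0.916667% = 0.00916667.
Recurrence: B ← B·(1+r) − £260.00.
Month 1: interest £71.96; balance after payment £7,661.96.
Month 2: interest £70.23; balance after payment £7,472.19.
Closed form: n = −ln(1 − rB₀/P)/ln(1+r) = −ln(0.72324)/ln(1.00917) ≈ 35.509, so the balance reaches zero during payment 36.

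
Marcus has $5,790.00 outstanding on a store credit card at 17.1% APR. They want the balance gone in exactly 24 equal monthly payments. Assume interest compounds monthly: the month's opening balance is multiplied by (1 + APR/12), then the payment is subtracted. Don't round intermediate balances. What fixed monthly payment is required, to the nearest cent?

Monthly rate r = 17.1%/12 = 1.425% = 0.01425.
Level-payment amortization: P = B₀·r / (1 − (1+r)^(−n)) = 5790.00·0.01425 / (1 − 1.01425^(−24)).
Denominator 1 − (1+r)^(−24) = 0.287935053.
P = 82.5075 / 0.287935053 ≈ 286.55.

$286.55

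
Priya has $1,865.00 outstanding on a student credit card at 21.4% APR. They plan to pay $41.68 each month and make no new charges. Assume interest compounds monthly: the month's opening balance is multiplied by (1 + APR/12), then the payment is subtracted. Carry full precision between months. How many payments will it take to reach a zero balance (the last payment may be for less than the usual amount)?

Monthly rate r = 21.4%/12 = 1.78333% = 0.0178333.
Recurrence: B ← B·(1+r) − $41.68.
Month 1: interest $33.26; balance after payment $1,856.58.
Month 2: interest $33.11; balance after payment $1,848.01.
Closed form: n = −ln(1 − rB₀/P)/ln(1+r) = −ln(0.20204)/ln(1.01783) ≈ 90.478, so the balance reaches zero during payment 91.

91 payments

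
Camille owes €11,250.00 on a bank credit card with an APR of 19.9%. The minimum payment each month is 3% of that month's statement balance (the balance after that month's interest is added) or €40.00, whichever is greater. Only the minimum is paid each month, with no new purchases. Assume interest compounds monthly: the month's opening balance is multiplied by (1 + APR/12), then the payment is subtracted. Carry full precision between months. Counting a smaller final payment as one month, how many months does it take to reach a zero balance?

Monthly rate r = 19.9%/12 = 1.65833% = 0.0165833.
While 3% of the post-interest balance exceeds €40.00, each month B ← (B·(1+r))·(1 − 0.03), i.e. B shrinks by the factor (1+r)·0.97 = 0.98609.
This holds for months 1–154. Entering month 155 the balance is €1,300.23; 3% of the post-interest balance is now below €40.00, so the flat €40.00 minimum applies from here.
From month 155 a fixed €40.00 at rate r clears €1,300.23 in 48 more payments. Total: 154 + 48 = 202 months.

202 months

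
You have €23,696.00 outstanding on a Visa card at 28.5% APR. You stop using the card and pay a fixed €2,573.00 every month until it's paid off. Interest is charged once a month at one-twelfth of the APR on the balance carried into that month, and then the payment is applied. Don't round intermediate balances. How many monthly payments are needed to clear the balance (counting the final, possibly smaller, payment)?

11 payments

Monthly rate r = 28.5%/12 = 2.375% = 0.02375.
Recurrence: B ← B·(1+r) − €2,573.00.
Month 1: interest €562.78; balance after payment €21,685.78.
Month 2: interest €515.04; balance after payment €19,627.82.
Closed form: n = −ln(1 − rB₀/P)/ln(1+r) = −ln(0.78127)/ln(1.02375) ≈ 10.516, so the balance reaches zero during payment 11.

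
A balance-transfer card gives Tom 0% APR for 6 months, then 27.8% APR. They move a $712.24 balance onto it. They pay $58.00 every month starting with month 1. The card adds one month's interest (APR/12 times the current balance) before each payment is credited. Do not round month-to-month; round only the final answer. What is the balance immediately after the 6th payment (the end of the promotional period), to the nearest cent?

Promo months 1–6 at r₀ = 0%/12 = 0; months 7+ at r₁ = 27.8%/12 = 0.0231667.
After month 6 (no interest yet): B = $712.24 − 6·$58.00 = $364.24.

$364.24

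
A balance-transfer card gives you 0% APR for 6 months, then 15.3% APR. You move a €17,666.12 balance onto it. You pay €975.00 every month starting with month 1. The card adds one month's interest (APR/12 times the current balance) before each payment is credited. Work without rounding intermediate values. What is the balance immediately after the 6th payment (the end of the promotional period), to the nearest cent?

Promo months 1–6 at r₀ = 0%/12 = 0; months 7+ at r₁ = 15.3%/12 = 0.01275.
After month 6 (no interest yet): B = €17,666.12 − 6·€975.00 = €11,816.12.

€11,816.12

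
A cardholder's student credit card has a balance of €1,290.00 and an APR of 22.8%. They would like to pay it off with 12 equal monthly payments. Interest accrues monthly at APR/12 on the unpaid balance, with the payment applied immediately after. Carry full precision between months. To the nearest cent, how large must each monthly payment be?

€121.23

Monthly rate r = 22.8%/12 = 1.9% = 0.019.
Level-payment amortization: P = B₀·r / (1 − (1+r)^(−n)) = 1290.00·0.019 / (1 − 1.019^(−12)).
Denominator 1 − (1+r)^(−12) = 0.202171048.
P = 24.51 / 0.202171048 ≈ 121.23.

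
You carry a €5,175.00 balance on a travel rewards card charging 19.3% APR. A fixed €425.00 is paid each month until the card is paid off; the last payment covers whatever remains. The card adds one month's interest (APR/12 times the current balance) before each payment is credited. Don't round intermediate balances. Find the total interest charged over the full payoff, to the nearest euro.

Monthly rate r = 19.3%/12 = 1.60833% = 0.0160833.
Payoff takes n = ⌈−ln(1 − rB₀/P)/ln(1+r)⌉ = ⌈13.660⌉ = 14 payments; the last is €281.38.
Total paid = 13·€425.00 + €281.38 = €5,806.38.
Total interest = total paid − principal = €5,806.38 − €5,175.00 = €631.38.

€631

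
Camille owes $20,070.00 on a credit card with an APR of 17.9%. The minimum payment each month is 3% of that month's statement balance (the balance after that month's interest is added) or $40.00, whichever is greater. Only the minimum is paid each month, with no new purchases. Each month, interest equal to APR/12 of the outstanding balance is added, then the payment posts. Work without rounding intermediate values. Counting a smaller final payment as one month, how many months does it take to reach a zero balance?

220 months

Monthly rate r = 17.9%/12 = 1.49167% = 0.0149167.
While 3% of the post-interest balance exceeds $40.00, each month B ← (B·(1+r))·(1 − 0.03), i.e. B shrinks by the factor (1+r)·0.97 = 0.98447.
This holds for months 1–175. Entering month 176 the balance is $1,296.93; 3% of the post-interest balance is now below $40.00, so the flat $40.00 minimum applies from here.
From month 176 a fixed $40.00 at rate r clears $1,296.93 in 45 more payments. Total: 175 + 45 = 220 months.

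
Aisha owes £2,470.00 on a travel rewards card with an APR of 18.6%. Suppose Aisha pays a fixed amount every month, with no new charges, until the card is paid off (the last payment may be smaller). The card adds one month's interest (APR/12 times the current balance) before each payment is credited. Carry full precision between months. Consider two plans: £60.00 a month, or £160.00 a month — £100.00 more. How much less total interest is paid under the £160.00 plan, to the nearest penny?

£1,119.50

Monthly rate r = 18.6%/12 = 1.55% = 0.0155.
At £60.00/mo: n = ⌈−ln(1 − rB₀/P)/ln(1+r)⌉ = 67 payments (last £4.67); total interest = total paid − £2,470.00 = £1,494.67.
At £160.00/mo: 18 payments (last £125.17); total interest £375.17.
Interest saved = £1,494.67 − £375.17 = £1,119.50.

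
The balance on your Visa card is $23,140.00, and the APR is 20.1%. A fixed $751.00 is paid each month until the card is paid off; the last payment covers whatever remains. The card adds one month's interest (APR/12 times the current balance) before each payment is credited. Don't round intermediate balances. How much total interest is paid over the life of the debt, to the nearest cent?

$9,678.90

Monthly rate r = 20.1%/12 = 1.675% = 0.01675.
Payoff takes n = ⌈−ln(1 − rB₀/P)/ln(1+r)⌉ = ⌈43.699⌉ = 44 payments; the last is $525.90.
Total paid = 43·$751.00 + $525.90 = $32,818.90.
Total interest = total paid − principal = $32,818.90 − $23,140.00 = $9,678.90.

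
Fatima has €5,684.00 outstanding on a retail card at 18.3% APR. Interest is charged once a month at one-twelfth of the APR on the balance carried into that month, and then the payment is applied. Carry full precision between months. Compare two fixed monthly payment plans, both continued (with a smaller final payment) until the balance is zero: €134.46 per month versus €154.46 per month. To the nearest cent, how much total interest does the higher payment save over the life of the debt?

Monthly rate r = 18.3%/12 = 1.525% = 0.01525.
At €134.46/mo: n = ⌈−ln(1 − rB₀/P)/ln(1+r)⌉ = 69 payments (last €49.17); total interest = total paid − €5,684.00 = €3,508.45.
At €154.46/mo: 55 payments (last €65.59); total interest €2,722.43.
Interest saved = €3,508.45 − €2,722.43 = €786.02.

€786.02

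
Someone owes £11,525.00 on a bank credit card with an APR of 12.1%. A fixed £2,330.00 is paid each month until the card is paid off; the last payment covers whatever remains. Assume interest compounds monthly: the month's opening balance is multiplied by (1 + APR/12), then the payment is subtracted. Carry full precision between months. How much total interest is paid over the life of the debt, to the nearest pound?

Monthly rate r = 12.1%/12 = 1.00833% = 0.0100833.
Payoff takes n = ⌈−ln(1 − rB₀/P)/ln(1+r)⌉ = ⌈5.100⌉ = 6 payments; the last is £232.89.
Total paid = 5·£2,330.00 + £232.89 = £11,882.89.
Total interest = total paid − principal = £11,882.89 − £11,525.00 = £357.89.

£358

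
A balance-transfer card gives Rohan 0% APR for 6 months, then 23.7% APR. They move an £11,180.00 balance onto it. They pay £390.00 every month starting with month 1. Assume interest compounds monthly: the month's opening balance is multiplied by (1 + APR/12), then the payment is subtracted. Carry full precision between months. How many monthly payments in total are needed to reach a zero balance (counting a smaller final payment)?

Promo months 1–6 at r₀ = 0%/12 = 0; months 7+ at r₁ = 23.7%/12 = 0.01975.
After month 6 (no interest yet): B = £11,180.00 − 6·£390.00 = £8,840.00.
Then at r₁ with £390.00/mo: n₂ = −ln(1 − r₁·B/P)/ln(1+r₁) ≈ 30.35 → 31 more payments.

37 months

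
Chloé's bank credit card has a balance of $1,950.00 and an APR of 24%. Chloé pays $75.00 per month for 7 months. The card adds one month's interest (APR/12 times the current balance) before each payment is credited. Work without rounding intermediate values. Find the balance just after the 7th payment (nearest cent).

Monthly rate r = 24%/12 = 2% = 0.02.
Each month: B ← B·(1+r) − $75.00.
Month 1: interest $39.00; balance after payment $1,914.00.
Month 2: interest $38.28; balance after payment $1,877.28.
Month 3: interest $37.55; balance after payment $1,839.83.
Month 4: interest $36.80; balance after payment $1,801.62.
Month 5: interest $36.03; balance after payment $1,762.65.
Month 6: interest $35.25; balance after payment $1,722.91.
Month 7: interest $34.46; balance after payment $1,682.37.

$1,682.37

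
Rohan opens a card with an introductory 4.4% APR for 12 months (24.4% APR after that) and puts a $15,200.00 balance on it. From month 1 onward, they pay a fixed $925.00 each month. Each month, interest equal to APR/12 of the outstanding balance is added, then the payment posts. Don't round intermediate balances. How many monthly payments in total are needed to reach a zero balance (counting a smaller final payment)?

18 months

Promo months 1–12 at r₀ = 4.4%/12 = 0.00366667; months 13+ at r₁ = 24.4%/12 = 0.0203333.
After month 12: iterate B ← B·(1+r₀) − $925.00 for 12 months → $4,555.85.
Then at r₁ with $925.00/mo: n₂ = −ln(1 − r₁·B/P)/ln(1+r₁) ≈ 5.24 → 6 more payments.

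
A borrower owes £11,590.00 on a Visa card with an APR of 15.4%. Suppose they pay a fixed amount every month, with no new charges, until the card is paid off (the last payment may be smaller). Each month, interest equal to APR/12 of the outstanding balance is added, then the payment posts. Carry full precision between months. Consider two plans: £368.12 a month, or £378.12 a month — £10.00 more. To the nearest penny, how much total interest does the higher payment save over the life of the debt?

£121.26

Monthly rate r = 15.4%/12 = 1.28333% = 0.0128333.
At £368.12/mo: n = ⌈−ln(1 − rB₀/P)/ln(1+r)⌉ = 41 payments (last £217.91); total interest = total paid − £11,590.00 = £3,352.71.
At £378.12/mo: 40 payments (last £74.77); total interest £3,231.45.
Interest saved = £3,352.71 − £3,231.45 = £121.26.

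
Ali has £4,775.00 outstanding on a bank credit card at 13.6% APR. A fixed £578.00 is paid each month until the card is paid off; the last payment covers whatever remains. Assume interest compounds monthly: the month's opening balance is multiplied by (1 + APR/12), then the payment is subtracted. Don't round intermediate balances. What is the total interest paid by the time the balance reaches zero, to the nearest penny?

Monthly rate r = 13.6%/12 = 1.13333% = 0.0113333.
Payoff takes n = ⌈−ln(1 − rB₀/P)/ln(1+r)⌉ = ⌈8.723⌉ = 9 payments; the last is £418.56.
Total paid = 8·£578.00 + £418.56 = £5,042.56.
Total interest = total paid − principal = £5,042.56 − £4,775.00 = £267.56.

£267.56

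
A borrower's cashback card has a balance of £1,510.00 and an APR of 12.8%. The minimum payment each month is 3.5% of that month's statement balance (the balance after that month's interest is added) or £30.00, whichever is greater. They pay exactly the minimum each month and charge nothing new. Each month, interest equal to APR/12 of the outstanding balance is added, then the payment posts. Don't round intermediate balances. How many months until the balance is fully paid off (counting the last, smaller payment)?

57 months

Monthly rate r = 12.8%/12 = 1.06667% = 0.0106667.
While 3.5% of the post-interest balance exceeds £30.00, each month B ← (B·(1+r))·(1 − 0.035), i.e. B shrinks by the factor (1+r)·0.965 = 0.97529.
This holds for months 1–24. Entering month 25 the balance is £828.37; 3.5% of the post-interest balance is now below £30.00, so the flat £30.00 minimum applies from here.
From month 25 a fixed £30.00 at rate r clears £828.37 in 33 more payments. Total: 24 + 33 = 57 months.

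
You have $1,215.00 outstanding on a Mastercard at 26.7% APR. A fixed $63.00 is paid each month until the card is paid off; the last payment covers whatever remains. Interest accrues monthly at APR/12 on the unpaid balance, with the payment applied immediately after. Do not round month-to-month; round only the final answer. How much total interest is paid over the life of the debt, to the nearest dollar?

$390

Monthly rate r = 26.7%/12 = 2.225% = 0.02225.
Payoff takes n = ⌈−ln(1 − rB₀/P)/ln(1+r)⌉ = ⌈25.473⌉ = 26 payments; the last is $29.95.
Total paid = 25·$63.00 + $29.95 = $1,604.95.
Total interest = total paid − principal = $1,604.95 − $1,215.00 = $389.95.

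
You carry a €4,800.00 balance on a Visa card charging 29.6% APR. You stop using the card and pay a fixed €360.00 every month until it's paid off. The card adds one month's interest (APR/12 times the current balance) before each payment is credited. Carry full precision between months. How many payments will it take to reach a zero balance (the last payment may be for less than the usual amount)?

17 payments

Monthly rate r = 29.6%/12 = 2.46667% = 0.0246667.
Recurrence: B ← B·(1+r) − €360.00.
Month 1: interest €118.40; balance after payment €4,558.40.
Month 2: interest €112.44; balance after payment €4,310.84.
Closed form: n = −ln(1 − rB₀/P)/ln(1+r) = −ln(0.67111)/ln(1.02467) ≈ 16.367, so the balance reaches zero during payment 17.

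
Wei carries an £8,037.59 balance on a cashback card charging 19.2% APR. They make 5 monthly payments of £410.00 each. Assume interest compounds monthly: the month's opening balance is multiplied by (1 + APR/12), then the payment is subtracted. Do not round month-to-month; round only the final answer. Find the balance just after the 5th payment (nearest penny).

£6,584.85

Monthly rate r = 19.2%/12 = 1.6% = 0.016.
Each month: B ← B·(1+r) − £410.00.
Month 1: interest £128.60; balance after payment £7,756.19.
Month 2: interest £124.10; balance after payment £7,470.29.
Month 3: interest £119.52; balance after payment £7,179.82.
Month 4: interest £114.88; balance after payment £6,884.69.
Month 5: interest £110.16; balance after payment £6,584.85.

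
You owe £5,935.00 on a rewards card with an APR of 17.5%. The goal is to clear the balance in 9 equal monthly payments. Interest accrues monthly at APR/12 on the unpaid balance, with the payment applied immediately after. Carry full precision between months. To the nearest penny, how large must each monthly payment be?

Monthly rate r = 17.5%/12 = 1.45833% = 0.0145833.
Level-payment amortization: P = B₀·r / (1 − (1+r)^(−n)) = 5935.00·0.0145833 / (1 − 1.01458^(−9)).
Denominator 1 − (1+r)^(−9) = 0.122169865.
P = 86.5521 / 0.122169865 ≈ 708.46.

£708.46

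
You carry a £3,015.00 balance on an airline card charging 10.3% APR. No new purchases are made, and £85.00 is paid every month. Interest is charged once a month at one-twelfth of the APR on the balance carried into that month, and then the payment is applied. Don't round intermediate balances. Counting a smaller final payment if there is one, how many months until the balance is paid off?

43 months

Monthly rate r = 10.3%/12 = 0.858333% = 0.00858333.
Recurrence: B ← B·(1+r) − £85.00.
Month 1: interest £25.88; balance after payment £2,955.88.
Month 2: interest £25.37; balance after payment £2,896.25.
Closed form: n = −ln(1 − rB₀/P)/ln(1+r) = −ln(0.69554)/ln(1.00858) ≈ 42.480, so the balance reaches zero during payment 43.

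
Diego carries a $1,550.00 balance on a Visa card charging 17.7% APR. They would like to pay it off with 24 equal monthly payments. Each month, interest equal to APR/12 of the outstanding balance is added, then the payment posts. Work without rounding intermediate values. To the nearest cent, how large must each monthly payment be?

$77.16

Monthly rate r = 17.7%/12 = 1.475% = 0.01475.
Level-payment amortization: P = B₀·r / (1 − (1+r)^(−n)) = 1550.00·0.01475 / (1 − 1.01475^(−24)).
Denominator 1 − (1+r)^(−24) = 0.296308087.
P = 22.8625 / 0.296308087 ≈ 77.16.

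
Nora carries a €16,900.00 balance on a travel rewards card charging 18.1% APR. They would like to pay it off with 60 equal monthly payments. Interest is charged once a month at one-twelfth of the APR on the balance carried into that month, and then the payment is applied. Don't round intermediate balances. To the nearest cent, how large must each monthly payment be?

€430.07

Monthly rate r = 18.1%/12 = 1.50833% = 0.0150833.
Level-payment amortization: P = B₀·r / (1 − (1+r)^(−n)) = 16900.00·0.0150833 / (1 − 1.01508^(−60)).
Denominator 1 − (1+r)^(−60) = 0.592715229.
P = 254.908 / 0.592715229 ≈ 430.07.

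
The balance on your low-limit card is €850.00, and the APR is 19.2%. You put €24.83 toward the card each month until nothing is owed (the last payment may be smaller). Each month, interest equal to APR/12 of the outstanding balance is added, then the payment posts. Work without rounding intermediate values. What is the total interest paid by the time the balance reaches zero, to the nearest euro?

Monthly rate r = 19.2%/12 = 1.6% = 0.016.
Payoff takes n = ⌈−ln(1 − rB₀/P)/ln(1+r)⌉ = ⌈49.987⌉ = 50 payments; the last is €24.51.
Total paid = 49·€24.83 + €24.51 = €1,241.18.
Total interest = total paid − principal = €1,241.18 − €850.00 = €391.18.

€391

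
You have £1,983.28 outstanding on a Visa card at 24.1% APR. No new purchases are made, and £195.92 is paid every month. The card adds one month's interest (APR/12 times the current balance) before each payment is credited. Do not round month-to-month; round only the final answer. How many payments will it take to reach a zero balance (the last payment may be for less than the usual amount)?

12 payments

Monthly rate r = 24.1%/12 = 2.00833% = 0.0200833.
Recurrence: B ← B·(1+r) − £195.92.
Month 1: interest £39.83; balance after payment £1,827.19.
Month 2: interest £36.70; balance after payment £1,667.97.
Closed form: n = −ln(1 − rB₀/P)/ln(1+r) = −ln(0.7967)/ln(1.02008) ≈ 11.430, so the balance reaches zero during payment 12.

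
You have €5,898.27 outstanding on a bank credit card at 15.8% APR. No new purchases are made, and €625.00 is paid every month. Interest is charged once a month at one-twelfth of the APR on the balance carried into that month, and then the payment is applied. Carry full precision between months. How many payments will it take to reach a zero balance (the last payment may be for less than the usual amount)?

11 months

Monthly rate r = 15.8%/12 = 1.31667% = 0.0131667.
Recurrence: B ← B·(1+r) − €625.00.
Month 1: interest €77.66; balance after payment €5,350.93.
Month 2: interest €70.45; balance after payment €4,796.38.
Closed form: n = −ln(1 − rB₀/P)/ln(1+r) = −ln(0.87574)/ln(1.01317) ≈ 10.143, so the balance reaches zero during payment 11.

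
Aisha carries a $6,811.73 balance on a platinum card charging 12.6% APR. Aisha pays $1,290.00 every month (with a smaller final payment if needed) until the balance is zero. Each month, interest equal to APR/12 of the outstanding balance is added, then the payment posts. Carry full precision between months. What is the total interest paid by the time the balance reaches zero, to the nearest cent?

Monthly rate r = 12.6%/12 = 1.05% = 0.0105.
Payoff takes n = ⌈−ln(1 − rB₀/P)/ln(1+r)⌉ = ⌈5.461⌉ = 6 payments; the last is $596.25.
Total paid = 5·$1,290.00 + $596.25 = $7,046.25.
Total interest = total paid − principal = $7,046.25 − $6,811.73 = $234.52.

$234.52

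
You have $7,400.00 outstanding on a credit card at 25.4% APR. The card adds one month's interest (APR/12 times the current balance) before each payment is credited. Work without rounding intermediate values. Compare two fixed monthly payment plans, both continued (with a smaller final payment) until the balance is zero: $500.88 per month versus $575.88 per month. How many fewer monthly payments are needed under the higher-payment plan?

2 fewer payments

Monthly rate r = 25.4%/12 = 2.11667% = 0.0211667.
At $500.88/mo: n = ⌈−ln(1 − rB₀/P)/ln(1+r)⌉ = 18 payments (last $453.13); total interest = total paid − $7,400.00 = $1,568.09.
At $575.88/mo: 16 payments (last $90.24); total interest $1,328.44.
Payments saved = 18 − 16 = 2.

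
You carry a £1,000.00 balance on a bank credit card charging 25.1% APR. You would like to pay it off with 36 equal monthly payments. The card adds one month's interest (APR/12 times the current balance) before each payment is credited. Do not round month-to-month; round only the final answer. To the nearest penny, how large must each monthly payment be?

£39.81

Monthly rate r = 25.1%/12 = 2.09167% = 0.0209167.
Level-payment amortization: P = B₀·r / (1 − (1+r)^(−n)) = 1000.00·0.0209167 / (1 − 1.02092^(−36)).
Denominator 1 − (1+r)^(−36) = 0.525376298.
P = 20.9167 / 0.525376298 ≈ 39.81.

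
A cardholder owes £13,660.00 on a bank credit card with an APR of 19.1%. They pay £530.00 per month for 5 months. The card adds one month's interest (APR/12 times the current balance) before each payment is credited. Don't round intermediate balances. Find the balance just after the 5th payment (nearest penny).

£12,046.56

Monthly rate r = 19.1%/12 = 1.59167% = 0.0159167.
Each month: B ← B·(1+r) − £530.00.
Month 1: interest £217.42; balance after payment £13,347.42.
Month 2: interest £212.45; balance after payment £13,029.87.
Month 3: interest £207.39; balance after payment £12,707.26.
Month 4: interest £202.26; balance after payment £12,379.52.
Month 5: interest £197.04; balance after payment £12,046.56.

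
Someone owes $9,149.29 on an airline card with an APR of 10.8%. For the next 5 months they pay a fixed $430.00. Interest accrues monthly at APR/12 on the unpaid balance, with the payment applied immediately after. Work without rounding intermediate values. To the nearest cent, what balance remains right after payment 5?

$7,379.44

Monthly rate r = 10.8%/12 = 0.9% = 0.009.
Each month: B ← B·(1+r) − $430.00.
Month 1: interest $82.34; balance after payment $8,801.63.
Month 2: interest $79.21; balance after payment $8,450.85.
Month 3: interest $76.06; balance after payment $8,096.91.
Month 4: interest $72.87; balance after payment $7,739.78.
Month 5: interest $69.66; balance after payment $7,379.44.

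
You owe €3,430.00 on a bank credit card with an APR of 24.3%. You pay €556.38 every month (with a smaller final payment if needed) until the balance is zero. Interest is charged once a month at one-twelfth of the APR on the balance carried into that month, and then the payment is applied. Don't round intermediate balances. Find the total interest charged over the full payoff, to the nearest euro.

€272

Monthly rate r = 24.3%/12 = 2.025% = 0.02025.
Payoff takes n = ⌈−ln(1 − rB₀/P)/ln(1+r)⌉ = ⌈6.651⌉ = 7 payments; the last is €363.73.
Total paid = 6·€556.38 + €363.73 = €3,702.01.
Total interest = total paid − principal = €3,702.01 − €3,430.00 = €272.01.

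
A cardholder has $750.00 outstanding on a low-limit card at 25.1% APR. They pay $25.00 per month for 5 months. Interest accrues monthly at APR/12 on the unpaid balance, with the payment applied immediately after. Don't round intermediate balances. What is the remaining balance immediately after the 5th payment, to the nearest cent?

$701.45

Monthly rate r = 25.1%/12 = 2.09167% = 0.0209167.
Each month: B ← B·(1+r) − $25.00.
Month 1: interest $15.69; balance after payment $740.69.
Month 2: interest $15.49; balance after payment $731.18.
Month 3: interest $15.29; balance after payment $721.47.
Month 4: interest $15.09; balance after payment $711.56.
Month 5: interest $14.88; balance after payment $701.45.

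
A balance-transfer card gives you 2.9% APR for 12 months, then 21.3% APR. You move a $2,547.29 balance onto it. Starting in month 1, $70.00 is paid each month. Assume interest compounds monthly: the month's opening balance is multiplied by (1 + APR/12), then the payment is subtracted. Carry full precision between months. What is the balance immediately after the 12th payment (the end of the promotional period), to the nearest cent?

Promo months 1–12 at r₀ = 2.9%/12 = 0.00241667; months 13+ at r₁ = 21.3%/12 = 0.01775.
After month 12: iterate B ← B·(1+r₀) − $70.00 for 12 months → $1,770.90.

$1,770.90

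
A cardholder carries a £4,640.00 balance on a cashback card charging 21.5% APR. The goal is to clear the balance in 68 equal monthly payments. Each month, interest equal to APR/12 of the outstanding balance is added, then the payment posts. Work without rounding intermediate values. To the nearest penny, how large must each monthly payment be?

Monthly rate r = 21.5%/12 = 1.79167% = 0.0179167.
Level-payment amortization: P = B₀·r / (1 − (1+r)^(−n)) = 4640.00·0.0179167 / (1 − 1.01792^(−68)).
Denominator 1 − (1+r)^(−68) = 0.701070564.
P = 83.1333 / 0.701070564 ≈ 118.58.

£118.58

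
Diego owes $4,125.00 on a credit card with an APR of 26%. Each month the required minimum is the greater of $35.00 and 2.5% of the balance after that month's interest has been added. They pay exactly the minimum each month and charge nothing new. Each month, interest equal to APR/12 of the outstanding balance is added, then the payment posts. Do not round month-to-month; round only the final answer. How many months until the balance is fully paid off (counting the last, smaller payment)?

Monthly rate r = 26%/12 = 2.16667% = 0.0216667.
While 2.5% of the post-interest balance exceeds $35.00, each month B ← (B·(1+r))·(1 − 0.025), i.e. B shrinks by the factor (1+r)·0.975 = 0.99613.
This holds for months 1–284. Entering month 285 the balance is $1,369.48; 2.5% of the post-interest balance is now below $35.00, so the flat $35.00 minimum applies from here.
From month 285 a fixed $35.00 at rate r clears $1,369.48 in 88 more payments. Total: 284 + 88 = 372 months.

372 months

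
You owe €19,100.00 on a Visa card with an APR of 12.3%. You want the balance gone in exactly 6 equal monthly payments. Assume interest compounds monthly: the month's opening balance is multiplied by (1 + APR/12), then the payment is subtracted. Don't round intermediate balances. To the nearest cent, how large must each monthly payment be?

€3,298.51

Monthly rate r = 12.3%/12 = 1.025% = 0.01025.
Level-payment amortization: P = B₀·r / (1 − (1+r)^(−n)) = 19100.00·0.01025 / (1 − 1.01025^(−6)).
Denominator 1 − (1+r)^(−6) = 0.0593526306.
P = 195.775 / 0.0593526306 ≈ 3298.51.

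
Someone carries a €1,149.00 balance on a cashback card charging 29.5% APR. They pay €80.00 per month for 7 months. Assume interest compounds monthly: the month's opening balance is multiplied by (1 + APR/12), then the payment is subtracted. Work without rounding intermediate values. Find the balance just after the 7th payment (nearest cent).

€758.88

Monthly rate r = 29.5%/12 = 2.45833% = 0.0245833.
Each month: B ← B·(1+r) − €80.00.
Month 1: interest €28.25; balance after payment €1,097.25.
Month 2: interest €26.97; balance after payment €1,044.22.
Month 3: interest €25.67; balance after payment €989.89.
Month 4: interest €24.33; balance after payment €934.23.
Month 5: interest €22.97; balance after payment €877.19.
Month 6: interest €21.56; balance after payment €818.76.
Month 7: interest €20.13; balance after payment €758.88.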